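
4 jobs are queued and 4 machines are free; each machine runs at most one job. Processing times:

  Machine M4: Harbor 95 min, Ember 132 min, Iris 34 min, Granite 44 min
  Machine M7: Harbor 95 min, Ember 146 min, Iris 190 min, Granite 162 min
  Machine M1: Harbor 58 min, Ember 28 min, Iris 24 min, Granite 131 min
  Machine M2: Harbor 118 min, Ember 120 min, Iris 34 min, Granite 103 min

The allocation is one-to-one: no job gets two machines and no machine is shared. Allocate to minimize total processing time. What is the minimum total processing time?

Min total: 201 min

Optimal: Harbor→Machine M7 (95 min), Ember→Machine M1 (28 min), Iris→Machine M2 (34 min), Granite→Machine M4 (44 min) — total 95+28+34+44 = 201 min.
Min-entry greedy (repeatedly take the single cheapest remaining cell) gives 283 min, worse by 82.
Next-best assignment: Harbor→Machine M7, Ember→Machine M1, Iris→Machine M4, Granite→Machine M2 = 260 min.
Swapping Harbor↔Iris (Harbor→Machine M2 118 min, Iris→Machine M7 190 min) adds 179.
Checked against all permutations: 201 min is optimal.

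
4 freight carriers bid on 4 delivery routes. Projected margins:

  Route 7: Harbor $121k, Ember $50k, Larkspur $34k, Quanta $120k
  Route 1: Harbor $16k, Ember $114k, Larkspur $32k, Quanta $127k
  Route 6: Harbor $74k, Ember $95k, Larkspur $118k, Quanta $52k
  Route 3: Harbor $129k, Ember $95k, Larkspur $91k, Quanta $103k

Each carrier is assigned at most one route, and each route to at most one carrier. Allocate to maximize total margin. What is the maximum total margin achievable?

Optimal: Harbor→Route 3 ($129k), Ember→Route 1 ($114k), Larkspur→Route 6 ($118k), Quanta→Route 7 ($120k) — total 129+114+118+120 = $481k.
Max-entry greedy (repeatedly take the single best remaining cell) gives $424k, worse by 57.

Max total: $481k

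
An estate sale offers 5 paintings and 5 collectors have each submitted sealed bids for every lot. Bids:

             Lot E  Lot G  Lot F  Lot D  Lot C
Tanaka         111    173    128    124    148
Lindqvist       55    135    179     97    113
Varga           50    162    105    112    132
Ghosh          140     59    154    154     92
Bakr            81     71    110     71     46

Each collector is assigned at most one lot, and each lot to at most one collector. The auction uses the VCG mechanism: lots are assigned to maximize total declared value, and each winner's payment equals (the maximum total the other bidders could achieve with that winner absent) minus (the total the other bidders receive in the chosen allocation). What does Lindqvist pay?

Lindqvist pays $29.

Efficient allocation: Tanaka→Lot C ($148), Lindqvist→Lot F ($179), Varga→Lot G ($162), Ghosh→Lot D ($154), Bakr→Lot E ($81); total welfare W = $724.
Lindqvist receives Lot F at value $179, so the others get W − 179 = $545.
Without Lindqvist: best allocation of the remaining 4 bidders over all 5 lots is Tanaka→Lot C ($148), Varga→Lot G ($162), Ghosh→Lot D ($154), Bakr→Lot F ($110), total $574.
VCG payment = (others' best without Lindqvist) − (others' welfare with Lindqvist) = 574 − 545 = $29.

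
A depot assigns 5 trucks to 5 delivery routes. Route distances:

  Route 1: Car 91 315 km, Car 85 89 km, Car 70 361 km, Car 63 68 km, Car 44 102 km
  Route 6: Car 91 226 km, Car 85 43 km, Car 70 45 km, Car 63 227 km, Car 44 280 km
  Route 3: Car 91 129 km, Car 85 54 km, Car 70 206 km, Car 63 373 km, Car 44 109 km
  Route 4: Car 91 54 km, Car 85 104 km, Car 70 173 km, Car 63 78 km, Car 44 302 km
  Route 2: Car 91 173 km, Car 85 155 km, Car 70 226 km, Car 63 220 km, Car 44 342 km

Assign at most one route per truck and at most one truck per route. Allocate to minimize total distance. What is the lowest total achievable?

This is a one-to-one assignment (minimum-cost bipartite matching).
Optimal: Car 91→Route 4 (54 km), Car 85→Route 2 (155 km), Car 70→Route 6 (45 km), Car 63→Route 1 (68 km), Car 44→Route 3 (109 km) — total 54+155+45+68+109 = 431 km.
Row-greedy (each truck in turn takes its cheapest remaining route) gives 713 km, worse by 282.
Next-best assignment: Car 91→Route 2, Car 85→Route 3, Car 70→Route 6, Car 63→Route 4, Car 44→Route 1 = 452 km.
No other one-to-one assignment undercuts 431 km.

Minimum total: 431 km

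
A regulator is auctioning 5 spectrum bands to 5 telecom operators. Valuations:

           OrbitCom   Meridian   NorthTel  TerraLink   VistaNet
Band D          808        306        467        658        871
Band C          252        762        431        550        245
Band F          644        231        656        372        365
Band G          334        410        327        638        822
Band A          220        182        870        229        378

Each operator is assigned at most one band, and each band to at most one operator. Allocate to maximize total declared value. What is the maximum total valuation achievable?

Max total: $3785M

Optimal: OrbitCom→Band F ($644M), Meridian→Band C ($762M), NorthTel→Band A ($870M), TerraLink→Band G ($638M), VistaNet→Band D ($871M) — total 644+762+870+638+871 = $3785M.
Column-greedy (each band in turn goes to its best remaining operator) gives $3147M, worse by 638.
No other one-to-one assignment exceeds $3785M.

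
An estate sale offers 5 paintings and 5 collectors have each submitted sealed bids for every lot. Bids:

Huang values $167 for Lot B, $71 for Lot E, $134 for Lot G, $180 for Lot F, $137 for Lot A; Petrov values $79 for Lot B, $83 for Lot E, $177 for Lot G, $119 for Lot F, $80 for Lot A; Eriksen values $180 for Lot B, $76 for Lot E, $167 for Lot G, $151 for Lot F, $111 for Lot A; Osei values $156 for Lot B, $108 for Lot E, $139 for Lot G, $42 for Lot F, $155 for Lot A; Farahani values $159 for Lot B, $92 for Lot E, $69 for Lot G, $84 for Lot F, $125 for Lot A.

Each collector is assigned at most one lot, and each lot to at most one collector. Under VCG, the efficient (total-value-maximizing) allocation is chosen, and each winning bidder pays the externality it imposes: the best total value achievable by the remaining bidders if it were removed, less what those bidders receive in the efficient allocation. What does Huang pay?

Huang pays $38.

Efficient allocation: Huang→Lot F ($180), Petrov→Lot G ($177), Eriksen→Lot B ($180), Osei→Lot A ($155), Farahani→Lot E ($92); total welfare W = $784.
Huang receives Lot F at value $180, so the others get W − 180 = $604.
Without Huang: best allocation of the remaining 4 bidders over all 5 lots is Petrov→Lot G ($177), Eriksen→Lot F ($151), Osei→Lot A ($155), Farahani→Lot B ($159), total $642.
VCG payment = (others' best without Huang) − (others' welfare with Huang) = 642 − 604 = $38.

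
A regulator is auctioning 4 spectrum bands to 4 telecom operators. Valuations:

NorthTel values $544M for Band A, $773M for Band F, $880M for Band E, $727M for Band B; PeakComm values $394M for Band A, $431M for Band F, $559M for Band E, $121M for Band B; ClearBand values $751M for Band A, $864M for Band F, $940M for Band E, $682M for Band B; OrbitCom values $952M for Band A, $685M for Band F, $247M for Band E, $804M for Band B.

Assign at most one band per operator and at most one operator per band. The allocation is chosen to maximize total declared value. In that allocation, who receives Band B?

Optimal: NorthTel→Band B ($727M), PeakComm→Band E ($559M), ClearBand→Band F ($864M), OrbitCom→Band A ($952M) — total 727+559+864+952 = $3102M.
Column-greedy (each band in turn goes to its best remaining operator) gives $2817M, worse by 285.
NorthTel's own top band is Band E ($880M), but forcing NorthTel→Band E and reassigning the rest optimally gives only $2945M — worse by 157.

NorthTel receives Band B.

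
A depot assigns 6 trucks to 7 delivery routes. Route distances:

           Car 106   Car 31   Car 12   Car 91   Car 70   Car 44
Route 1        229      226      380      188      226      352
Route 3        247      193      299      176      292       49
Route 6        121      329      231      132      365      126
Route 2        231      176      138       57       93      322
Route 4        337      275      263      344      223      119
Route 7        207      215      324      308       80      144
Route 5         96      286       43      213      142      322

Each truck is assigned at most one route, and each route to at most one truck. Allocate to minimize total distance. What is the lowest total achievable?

Optimal: Car 106→Route 6 (121 km), Car 31→Route 1 (226 km), Car 12→Route 5 (43 km), Car 91→Route 2 (57 km), Car 70→Route 7 (80 km), Car 44→Route 3 (49 km) — total 121+226+43+57+80+49 = 576 km.
Row-greedy (each truck in turn takes its cheapest remaining route) gives 878 km, worse by 302.
Swapping Car 12↔Car 91 (Car 12→Route 2 138 km, Car 91→Route 5 213 km) adds 251.

Min total: 576 km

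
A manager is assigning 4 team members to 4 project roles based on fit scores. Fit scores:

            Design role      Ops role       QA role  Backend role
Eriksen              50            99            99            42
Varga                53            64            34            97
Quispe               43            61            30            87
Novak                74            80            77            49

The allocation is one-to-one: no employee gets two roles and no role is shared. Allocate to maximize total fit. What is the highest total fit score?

This is the linear assignment problem.
Optimal: Eriksen→QA role (99 pts), Varga→Backend role (97 pts), Quispe→Ops role (61 pts), Novak→Design role (74 pts) — total 99+97+61+74 = 331 pts.
Swapping Novak↔Quispe (Novak→Ops role 80 pts, Quispe→Design role 43 pts) loses 12.

Max total: 331 pts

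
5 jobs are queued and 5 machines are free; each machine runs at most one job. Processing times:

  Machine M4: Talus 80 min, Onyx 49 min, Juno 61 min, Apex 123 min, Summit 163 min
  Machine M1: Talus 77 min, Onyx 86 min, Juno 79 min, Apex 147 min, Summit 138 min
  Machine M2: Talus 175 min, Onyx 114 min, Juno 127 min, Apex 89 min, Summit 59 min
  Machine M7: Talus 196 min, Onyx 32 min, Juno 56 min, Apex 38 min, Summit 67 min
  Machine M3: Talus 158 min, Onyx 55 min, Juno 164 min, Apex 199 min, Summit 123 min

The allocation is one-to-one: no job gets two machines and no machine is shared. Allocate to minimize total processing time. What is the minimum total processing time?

Min total: 290 min

Optimal: Talus→Machine M1 (77 min), Onyx→Machine M3 (55 min), Juno→Machine M4 (61 min), Apex→Machine M7 (38 min), Summit→Machine M2 (59 min) — total 77+55+61+38+59 = 290 min.
Column-greedy (each machine in turn goes to its cheapest remaining job) gives 387 min, worse by 97.
Checked against all permutations: 290 min is optimal.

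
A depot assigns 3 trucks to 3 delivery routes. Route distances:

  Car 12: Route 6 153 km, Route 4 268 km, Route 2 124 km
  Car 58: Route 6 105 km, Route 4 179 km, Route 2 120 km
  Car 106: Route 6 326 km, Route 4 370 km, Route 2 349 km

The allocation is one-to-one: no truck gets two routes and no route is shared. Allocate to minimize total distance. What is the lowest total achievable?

Minimum total: 599 km

Treat this as an assignment problem: match each truck to one route.
Optimal: Car 12→Route 2 (124 km), Car 58→Route 6 (105 km), Car 106→Route 4 (370 km) — total 124+105+370 = 599 km.
Column-greedy (each route in turn goes to its cheapest remaining truck) gives 722 km, worse by 123.
Next-best assignment: Car 12→Route 2, Car 58→Route 4, Car 106→Route 6 = 629 km.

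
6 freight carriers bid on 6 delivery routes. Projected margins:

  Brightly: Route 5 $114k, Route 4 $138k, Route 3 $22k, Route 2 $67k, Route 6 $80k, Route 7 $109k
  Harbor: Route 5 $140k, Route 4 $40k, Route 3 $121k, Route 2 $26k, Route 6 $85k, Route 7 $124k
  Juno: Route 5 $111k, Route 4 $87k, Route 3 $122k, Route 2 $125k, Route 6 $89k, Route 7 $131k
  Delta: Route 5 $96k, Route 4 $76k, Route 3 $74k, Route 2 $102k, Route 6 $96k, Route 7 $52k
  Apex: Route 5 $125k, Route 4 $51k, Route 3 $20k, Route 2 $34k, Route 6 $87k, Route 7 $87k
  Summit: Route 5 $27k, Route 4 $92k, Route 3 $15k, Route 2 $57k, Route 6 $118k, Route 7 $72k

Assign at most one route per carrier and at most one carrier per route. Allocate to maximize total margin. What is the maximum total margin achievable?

This is a one-to-one assignment (maximum-weight bipartite matching).
Optimal: Brightly→Route 4 ($138k), Harbor→Route 3 ($121k), Juno→Route 7 ($131k), Delta→Route 2 ($102k), Apex→Route 5 ($125k), Summit→Route 6 ($118k) — total 138+121+131+102+125+118 = $735k.
Column-greedy (each route in turn goes to its best remaining carrier) gives $707k, worse by 28.
No other one-to-one assignment exceeds $735k.

Maximum total: $735k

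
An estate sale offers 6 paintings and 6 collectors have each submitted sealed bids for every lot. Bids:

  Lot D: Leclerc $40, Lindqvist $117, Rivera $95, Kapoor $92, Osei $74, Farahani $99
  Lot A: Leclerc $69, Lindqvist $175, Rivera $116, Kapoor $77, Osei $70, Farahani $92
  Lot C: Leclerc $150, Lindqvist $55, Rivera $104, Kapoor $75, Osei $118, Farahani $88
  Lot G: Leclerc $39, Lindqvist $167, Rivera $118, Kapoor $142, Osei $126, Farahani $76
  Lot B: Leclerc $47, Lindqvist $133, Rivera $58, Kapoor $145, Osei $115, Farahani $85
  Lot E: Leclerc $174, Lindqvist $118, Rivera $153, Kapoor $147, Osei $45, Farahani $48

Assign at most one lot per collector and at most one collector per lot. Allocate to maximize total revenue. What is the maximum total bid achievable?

Maximum total: $848

This is the linear assignment problem.
Optimal: Leclerc→Lot C ($150), Lindqvist→Lot A ($175), Rivera→Lot E ($153), Kapoor→Lot B ($145), Osei→Lot G ($126), Farahani→Lot D ($99) — total 150+175+153+145+126+99 = $848.
Column-greedy (each lot in turn goes to its best remaining collector) gives $688, worse by 160.
Next-best assignment: Leclerc→Lot C, Lindqvist→Lot A, Rivera→Lot E, Kapoor→Lot G, Osei→Lot B, Farahani→Lot D = $834.
Swapping Osei↔Leclerc (Osei→Lot C $118, Leclerc→Lot G $39) loses 119.
No other one-to-one assignment exceeds $848.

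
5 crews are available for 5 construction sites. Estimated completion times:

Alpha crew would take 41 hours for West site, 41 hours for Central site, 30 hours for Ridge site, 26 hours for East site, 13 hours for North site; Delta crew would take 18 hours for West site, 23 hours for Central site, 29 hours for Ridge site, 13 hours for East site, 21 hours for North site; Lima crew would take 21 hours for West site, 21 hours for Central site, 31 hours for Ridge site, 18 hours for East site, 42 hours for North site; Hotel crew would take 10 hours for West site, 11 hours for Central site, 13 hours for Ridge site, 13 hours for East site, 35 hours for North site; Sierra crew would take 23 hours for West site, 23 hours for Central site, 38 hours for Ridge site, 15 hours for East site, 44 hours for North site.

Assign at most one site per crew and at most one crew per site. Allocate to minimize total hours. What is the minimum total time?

Min total: 80 hours

This is a one-to-one assignment (minimum-cost bipartite matching).
Optimal: Alpha crew→North site (13 hours), Delta crew→West site (18 hours), Lima crew→Central site (21 hours), Hotel crew→Ridge site (13 hours), Sierra crew→East site (15 hours) — total 13+18+21+13+15 = 80 hours.
Column-greedy (each site in turn goes to its cheapest remaining crew) gives 88 hours, worse by 8.
Every other assignment is strictly worse.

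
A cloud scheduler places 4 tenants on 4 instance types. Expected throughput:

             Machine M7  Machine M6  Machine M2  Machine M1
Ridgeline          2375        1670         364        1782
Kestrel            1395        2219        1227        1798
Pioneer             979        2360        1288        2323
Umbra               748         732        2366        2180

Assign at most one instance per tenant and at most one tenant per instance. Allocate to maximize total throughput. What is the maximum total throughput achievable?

Maximum total: 9283 ops/s

Optimal: Ridgeline→Machine M7 (2375 ops/s), Kestrel→Machine M6 (2219 ops/s), Pioneer→Machine M1 (2323 ops/s), Umbra→Machine M2 (2366 ops/s) — total 2375+2219+2323+2366 = 9283 ops/s.
Max-entry greedy (repeatedly take the single best remaining cell) gives 8899 ops/s, worse by 384.
Next-best assignment: Ridgeline→Machine M7, Kestrel→Machine M1, Pioneer→Machine M6, Umbra→Machine M2 = 8899 ops/s.
Swapping Kestrel↔Umbra (Kestrel→Machine M2 1227 ops/s, Umbra→Machine M6 732 ops/s) loses 2626.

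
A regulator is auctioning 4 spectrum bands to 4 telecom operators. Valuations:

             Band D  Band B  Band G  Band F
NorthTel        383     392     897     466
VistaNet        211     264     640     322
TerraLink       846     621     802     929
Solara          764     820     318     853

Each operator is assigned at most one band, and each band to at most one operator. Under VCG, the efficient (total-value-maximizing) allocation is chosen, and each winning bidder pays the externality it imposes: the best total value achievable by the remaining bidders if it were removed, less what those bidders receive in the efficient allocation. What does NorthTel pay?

Efficient allocation: NorthTel→Band G ($897M), VistaNet→Band F ($322M), TerraLink→Band D ($846M), Solara→Band B ($820M); total welfare W = $2885M.
NorthTel receives Band G at value $897M, so the others get W − 897 = $1988M.
Without NorthTel: best allocation of the remaining 3 bidders over all 4 bands is VistaNet→Band G ($640M), TerraLink→Band F ($929M), Solara→Band B ($820M), total $2389M.
VCG payment = (others' best without NorthTel) − (others' welfare with NorthTel) = 2389 − 1988 = $401M.

NorthTel pays $401M.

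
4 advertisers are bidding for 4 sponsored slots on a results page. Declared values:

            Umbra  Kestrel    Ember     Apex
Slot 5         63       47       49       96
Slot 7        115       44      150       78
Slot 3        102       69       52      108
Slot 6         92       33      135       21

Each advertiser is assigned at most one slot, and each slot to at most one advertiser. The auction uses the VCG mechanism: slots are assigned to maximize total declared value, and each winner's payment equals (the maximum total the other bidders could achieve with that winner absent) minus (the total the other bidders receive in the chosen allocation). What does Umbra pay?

Efficient allocation: Umbra→Slot 7 ($115), Kestrel→Slot 3 ($69), Ember→Slot 6 ($135), Apex→Slot 5 ($96); total welfare W = $415.
Umbra receives Slot 7 at value $115, so the others get W − 115 = $300.
Without Umbra: best allocation of the remaining 3 bidders over all 4 slots is Kestrel→Slot 3 ($69), Ember→Slot 7 ($150), Apex→Slot 5 ($96), total $315.
VCG payment = (others' best without Umbra) − (others' welfare with Umbra) = 315 − 300 = $15.

Umbra pays $15.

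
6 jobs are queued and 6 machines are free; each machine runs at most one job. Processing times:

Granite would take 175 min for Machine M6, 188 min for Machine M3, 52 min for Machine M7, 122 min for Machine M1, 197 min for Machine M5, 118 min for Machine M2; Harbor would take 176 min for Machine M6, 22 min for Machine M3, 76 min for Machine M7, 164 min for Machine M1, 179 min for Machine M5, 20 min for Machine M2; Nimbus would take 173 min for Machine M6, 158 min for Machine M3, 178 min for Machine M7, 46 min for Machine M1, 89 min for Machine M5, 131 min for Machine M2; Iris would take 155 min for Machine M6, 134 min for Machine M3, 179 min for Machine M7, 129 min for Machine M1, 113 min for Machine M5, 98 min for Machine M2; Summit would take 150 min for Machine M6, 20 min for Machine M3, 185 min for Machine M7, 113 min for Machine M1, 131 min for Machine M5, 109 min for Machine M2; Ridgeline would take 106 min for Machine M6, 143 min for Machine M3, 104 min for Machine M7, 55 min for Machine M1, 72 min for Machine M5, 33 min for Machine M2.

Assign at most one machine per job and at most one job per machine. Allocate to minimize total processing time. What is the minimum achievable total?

Treat this as an assignment problem: match each job to one machine.
Optimal: Granite→Machine M7 (52 min), Harbor→Machine M2 (20 min), Nimbus→Machine M1 (46 min), Iris→Machine M5 (113 min), Summit→Machine M3 (20 min), Ridgeline→Machine M6 (106 min) — total 52+20+46+113+20+106 = 357 min.
Min-entry greedy (repeatedly take the single cheapest remaining cell) gives 365 min, worse by 8.
Swapping Summit↔Nimbus (Summit→Machine M1 113 min, Nimbus→Machine M3 158 min) adds 205.
No other one-to-one assignment undercuts 357 min.

Minimum total: 357 min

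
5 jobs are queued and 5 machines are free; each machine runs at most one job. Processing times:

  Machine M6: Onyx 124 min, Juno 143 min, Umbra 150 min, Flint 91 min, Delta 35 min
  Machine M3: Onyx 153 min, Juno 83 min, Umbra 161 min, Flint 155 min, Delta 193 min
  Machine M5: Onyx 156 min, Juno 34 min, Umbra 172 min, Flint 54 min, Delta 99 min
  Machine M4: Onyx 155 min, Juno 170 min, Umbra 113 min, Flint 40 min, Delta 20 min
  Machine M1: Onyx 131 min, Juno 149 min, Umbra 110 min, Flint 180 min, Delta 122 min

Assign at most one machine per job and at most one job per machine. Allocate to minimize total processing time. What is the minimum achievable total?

Minimum total: 372 min

Treat this as an assignment problem: match each job to one machine.
Optimal: Onyx→Machine M3 (153 min), Juno→Machine M5 (34 min), Umbra→Machine M1 (110 min), Flint→Machine M4 (40 min), Delta→Machine M6 (35 min) — total 153+34+110+40+35 = 372 min.
Column-greedy (each machine in turn goes to its cheapest remaining job) gives 416 min, worse by 44.
Next-best assignment: Onyx→Machine M6, Juno→Machine M3, Umbra→Machine M1, Flint→Machine M5, Delta→Machine M4 = 391 min.
Swapping Juno↔Flint (Juno→Machine M4 170 min, Flint→Machine M5 54 min) adds 150.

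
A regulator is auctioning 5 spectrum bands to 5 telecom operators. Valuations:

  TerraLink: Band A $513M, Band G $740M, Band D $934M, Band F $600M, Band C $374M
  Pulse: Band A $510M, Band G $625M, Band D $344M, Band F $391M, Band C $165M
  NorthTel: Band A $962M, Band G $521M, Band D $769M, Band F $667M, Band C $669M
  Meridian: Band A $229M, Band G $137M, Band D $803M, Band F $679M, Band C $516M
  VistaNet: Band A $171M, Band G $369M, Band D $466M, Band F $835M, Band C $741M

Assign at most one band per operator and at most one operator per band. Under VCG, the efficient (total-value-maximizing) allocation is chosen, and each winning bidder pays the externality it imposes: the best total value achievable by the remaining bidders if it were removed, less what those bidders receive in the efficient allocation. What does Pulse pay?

Efficient allocation: TerraLink→Band D ($934M), Pulse→Band G ($625M), NorthTel→Band A ($962M), Meridian→Band F ($679M), VistaNet→Band C ($741M); total welfare W = $3941M.
Pulse receives Band G at value $625M, so the others get W − 625 = $3316M.
Without Pulse: best allocation of the remaining 4 bidders over all 5 bands is TerraLink→Band G ($740M), NorthTel→Band A ($962M), Meridian→Band D ($803M), VistaNet→Band F ($835M), total $3340M.
VCG payment = (others' best without Pulse) − (others' welfare with Pulse) = 3340 − 3316 = $24M.

Pulse pays $24M.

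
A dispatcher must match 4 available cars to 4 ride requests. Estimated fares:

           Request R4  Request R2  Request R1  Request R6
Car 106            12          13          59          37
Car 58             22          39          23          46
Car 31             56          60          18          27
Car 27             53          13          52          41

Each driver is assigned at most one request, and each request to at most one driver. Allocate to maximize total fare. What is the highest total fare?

Optimal: Car 106→Request R1 ($59), Car 58→Request R6 ($46), Car 31→Request R2 ($60), Car 27→Request R4 ($53) — total 59+46+60+53 = $218.
Column-greedy (each request in turn goes to its best remaining driver) gives $195, worse by 23.

Max total: $218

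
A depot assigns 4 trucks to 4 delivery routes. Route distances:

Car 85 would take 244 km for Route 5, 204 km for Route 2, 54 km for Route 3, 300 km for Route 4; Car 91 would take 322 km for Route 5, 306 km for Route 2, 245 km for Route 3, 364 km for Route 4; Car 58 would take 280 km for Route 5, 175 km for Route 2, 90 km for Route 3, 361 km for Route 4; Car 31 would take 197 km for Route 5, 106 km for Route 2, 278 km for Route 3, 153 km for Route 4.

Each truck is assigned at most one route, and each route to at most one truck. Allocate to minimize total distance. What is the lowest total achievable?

Treat this as an assignment problem: match each truck to one route.
Optimal: Car 85→Route 3 (54 km), Car 91→Route 5 (322 km), Car 58→Route 2 (175 km), Car 31→Route 4 (153 km) — total 54+322+175+153 = 704 km.
Column-greedy (each route in turn goes to its cheapest remaining truck) gives 790 km, worse by 86.
Next-best assignment: Car 85→Route 2, Car 91→Route 5, Car 58→Route 3, Car 31→Route 4 = 769 km.
No other one-to-one assignment undercuts 704 km.

Min total: 704 km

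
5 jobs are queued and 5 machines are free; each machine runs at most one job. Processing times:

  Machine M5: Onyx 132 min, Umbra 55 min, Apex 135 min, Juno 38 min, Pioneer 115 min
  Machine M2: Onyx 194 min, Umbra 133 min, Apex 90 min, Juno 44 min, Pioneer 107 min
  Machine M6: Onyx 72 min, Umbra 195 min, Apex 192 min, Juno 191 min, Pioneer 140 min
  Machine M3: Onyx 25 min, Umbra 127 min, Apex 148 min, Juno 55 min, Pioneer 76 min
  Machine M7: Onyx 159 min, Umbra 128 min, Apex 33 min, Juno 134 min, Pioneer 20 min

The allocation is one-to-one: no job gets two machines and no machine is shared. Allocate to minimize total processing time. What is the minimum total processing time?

Minimum total: 280 min

This is the linear assignment problem.
Optimal: Onyx→Machine M6 (72 min), Umbra→Machine M5 (55 min), Apex→Machine M7 (33 min), Juno→Machine M2 (44 min), Pioneer→Machine M3 (76 min) — total 72+55+33+44+76 = 280 min.
Swapping Pioneer↔Apex (Pioneer→Machine M7 20 min, Apex→Machine M3 148 min) adds 59.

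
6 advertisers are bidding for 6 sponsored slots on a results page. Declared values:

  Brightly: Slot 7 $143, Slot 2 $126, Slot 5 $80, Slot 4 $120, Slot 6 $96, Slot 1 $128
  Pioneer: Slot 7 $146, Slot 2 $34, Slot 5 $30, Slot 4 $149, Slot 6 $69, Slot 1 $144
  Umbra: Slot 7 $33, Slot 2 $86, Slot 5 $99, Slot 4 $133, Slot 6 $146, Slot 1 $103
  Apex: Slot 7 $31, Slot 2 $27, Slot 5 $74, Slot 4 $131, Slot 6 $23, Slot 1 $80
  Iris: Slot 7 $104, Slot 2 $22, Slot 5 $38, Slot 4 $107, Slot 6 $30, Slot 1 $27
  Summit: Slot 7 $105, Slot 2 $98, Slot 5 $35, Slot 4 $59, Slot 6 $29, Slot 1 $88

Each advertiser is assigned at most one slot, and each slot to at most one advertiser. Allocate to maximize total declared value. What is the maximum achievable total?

This is a one-to-one assignment (maximum-weight bipartite matching).
Optimal: Brightly→Slot 7 ($143), Pioneer→Slot 1 ($144), Umbra→Slot 6 ($146), Apex→Slot 5 ($74), Iris→Slot 4 ($107), Summit→Slot 2 ($98) — total 143+144+146+74+107+98 = $712.
Row-greedy (each advertiser in turn takes its best remaining slot) gives $654, worse by 58.
Next-best assignment: Brightly→Slot 5, Pioneer→Slot 1, Umbra→Slot 6, Apex→Slot 4, Iris→Slot 7, Summit→Slot 2 = $703.
Swapping Brightly↔Summit (Brightly→Slot 2 $126, Summit→Slot 7 $105) loses 10.

Max total: $712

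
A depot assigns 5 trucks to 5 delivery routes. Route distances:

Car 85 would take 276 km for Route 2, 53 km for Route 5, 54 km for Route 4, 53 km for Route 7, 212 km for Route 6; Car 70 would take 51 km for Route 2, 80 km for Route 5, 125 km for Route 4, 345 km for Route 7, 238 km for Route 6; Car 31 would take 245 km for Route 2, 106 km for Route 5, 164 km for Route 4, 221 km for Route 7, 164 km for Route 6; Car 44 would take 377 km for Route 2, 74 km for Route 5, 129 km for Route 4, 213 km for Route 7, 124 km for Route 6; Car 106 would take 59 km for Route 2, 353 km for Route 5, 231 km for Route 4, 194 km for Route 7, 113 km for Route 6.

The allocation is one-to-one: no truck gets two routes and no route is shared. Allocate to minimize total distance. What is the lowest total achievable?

Optimal: Car 85→Route 7 (53 km), Car 70→Route 2 (51 km), Car 31→Route 5 (106 km), Car 44→Route 4 (129 km), Car 106→Route 6 (113 km) — total 53+51+106+129+113 = 452 km.
Column-greedy (each route in turn goes to its cheapest remaining truck) gives 591 km, worse by 139.
Next-best assignment: Car 85→Route 7, Car 70→Route 2, Car 31→Route 4, Car 44→Route 5, Car 106→Route 6 = 455 km.

Minimum total: 452 km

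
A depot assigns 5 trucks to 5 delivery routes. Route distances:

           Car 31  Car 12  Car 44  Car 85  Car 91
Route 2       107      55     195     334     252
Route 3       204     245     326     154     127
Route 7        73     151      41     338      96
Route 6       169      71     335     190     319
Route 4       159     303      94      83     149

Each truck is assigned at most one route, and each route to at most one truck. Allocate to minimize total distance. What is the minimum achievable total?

Min total: 429 km

Optimal: Car 31→Route 2 (107 km), Car 12→Route 6 (71 km), Car 44→Route 7 (41 km), Car 85→Route 4 (83 km), Car 91→Route 3 (127 km) — total 107+71+41+83+127 = 429 km.
Row-greedy (each truck in turn takes its cheapest remaining route) gives 695 km, worse by 266.
Swapping Car 85↔Car 12 (Car 85→Route 6 190 km, Car 12→Route 4 303 km) adds 339.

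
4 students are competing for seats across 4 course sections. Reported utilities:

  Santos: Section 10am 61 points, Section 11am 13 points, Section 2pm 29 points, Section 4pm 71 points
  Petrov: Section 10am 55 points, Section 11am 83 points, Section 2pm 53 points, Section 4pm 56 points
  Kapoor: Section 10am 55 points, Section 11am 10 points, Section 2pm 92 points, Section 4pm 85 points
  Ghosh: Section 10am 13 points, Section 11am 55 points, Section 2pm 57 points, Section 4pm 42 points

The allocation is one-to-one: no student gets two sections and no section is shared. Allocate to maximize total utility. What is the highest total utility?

Max total: 286 points

Optimal: Santos→Section 10am (61 points), Petrov→Section 11am (83 points), Kapoor→Section 4pm (85 points), Ghosh→Section 2pm (57 points) — total 61+83+85+57 = 286 points.
Next-best assignment: Santos→Section 10am, Petrov→Section 11am, Kapoor→Section 2pm, Ghosh→Section 4pm = 278 points.
Swapping Kapoor↔Santos (Kapoor→Section 10am 55 points, Santos→Section 4pm 71 points) loses 20.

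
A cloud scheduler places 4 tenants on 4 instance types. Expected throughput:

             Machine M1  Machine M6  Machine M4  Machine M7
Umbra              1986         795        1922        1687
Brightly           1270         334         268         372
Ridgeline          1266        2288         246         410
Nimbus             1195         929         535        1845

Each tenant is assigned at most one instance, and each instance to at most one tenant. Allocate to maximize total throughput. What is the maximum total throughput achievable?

Maximum total: 7325 ops/s

This is a one-to-one assignment (maximum-weight bipartite matching).
Optimal: Umbra→Machine M4 (1922 ops/s), Brightly→Machine M1 (1270 ops/s), Ridgeline→Machine M6 (2288 ops/s), Nimbus→Machine M7 (1845 ops/s) — total 1922+1270+2288+1845 = 7325 ops/s.
Row-greedy (each tenant in turn takes its best remaining instance) gives 5181 ops/s, worse by 2144.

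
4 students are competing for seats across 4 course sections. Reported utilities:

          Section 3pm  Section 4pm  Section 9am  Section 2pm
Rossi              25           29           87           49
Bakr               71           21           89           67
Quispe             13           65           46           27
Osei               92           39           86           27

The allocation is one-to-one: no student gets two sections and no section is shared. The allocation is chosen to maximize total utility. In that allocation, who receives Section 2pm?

Bakr receives Section 2pm.

Optimal: Rossi→Section 9am (87 points), Bakr→Section 2pm (67 points), Quispe→Section 4pm (65 points), Osei→Section 3pm (92 points) — total 87+67+65+92 = 311 points.
Max-entry greedy (repeatedly take the single best remaining cell) gives 295 points, worse by 16.
Next-best assignment: Rossi→Section 2pm, Bakr→Section 9am, Quispe→Section 4pm, Osei→Section 3pm = 295 points.
Swapping Osei↔Rossi (Osei→Section 9am 86 points, Rossi→Section 3pm 25 points) loses 68.
Checked against all permutations: 311 points is optimal.
Bakr's own top section is Section 9am (89 points), but forcing Bakr→Section 9am and reassigning the rest optimally gives only 295 points — worse by 16.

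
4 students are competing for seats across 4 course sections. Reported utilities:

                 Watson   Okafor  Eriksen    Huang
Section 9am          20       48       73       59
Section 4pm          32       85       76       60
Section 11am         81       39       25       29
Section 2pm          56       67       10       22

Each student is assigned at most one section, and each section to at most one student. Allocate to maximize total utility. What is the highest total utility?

Maximum total: 283 points

This is a one-to-one assignment (maximum-weight bipartite matching).
Optimal: Watson→Section 11am (81 points), Okafor→Section 2pm (67 points), Eriksen→Section 4pm (76 points), Huang→Section 9am (59 points) — total 81+67+76+59 = 283 points.
Row-greedy (each student in turn takes its best remaining section) gives 261 points, worse by 22.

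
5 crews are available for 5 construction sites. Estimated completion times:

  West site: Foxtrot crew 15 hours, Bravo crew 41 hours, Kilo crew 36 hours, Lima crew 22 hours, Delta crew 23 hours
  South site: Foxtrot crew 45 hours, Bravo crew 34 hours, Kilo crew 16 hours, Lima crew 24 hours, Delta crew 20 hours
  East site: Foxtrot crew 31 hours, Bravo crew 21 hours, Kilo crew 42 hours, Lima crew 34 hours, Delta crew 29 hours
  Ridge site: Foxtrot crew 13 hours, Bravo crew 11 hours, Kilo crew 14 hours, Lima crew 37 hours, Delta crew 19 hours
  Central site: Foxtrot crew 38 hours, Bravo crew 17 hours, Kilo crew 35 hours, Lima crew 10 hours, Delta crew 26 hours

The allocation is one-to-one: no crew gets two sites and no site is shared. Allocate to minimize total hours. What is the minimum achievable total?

Minimum total: 80 hours

Optimal: Foxtrot crew→West site (15 hours), Bravo crew→East site (21 hours), Kilo crew→Ridge site (14 hours), Lima crew→Central site (10 hours), Delta crew→South site (20 hours) — total 15+21+14+10+20 = 80 hours.
Row-greedy (each crew in turn takes its cheapest remaining site) gives 97 hours, worse by 17.
Next-best assignment: Foxtrot crew→West site, Bravo crew→East site, Kilo crew→South site, Lima crew→Central site, Delta crew→Ridge site = 81 hours.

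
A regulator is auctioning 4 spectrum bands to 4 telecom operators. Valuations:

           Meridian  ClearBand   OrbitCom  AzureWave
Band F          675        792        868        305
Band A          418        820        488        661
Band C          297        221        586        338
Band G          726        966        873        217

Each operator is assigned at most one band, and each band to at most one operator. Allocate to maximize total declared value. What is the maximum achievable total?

Maximum total: $2888M

This is the linear assignment problem.
Optimal: Meridian→Band F ($675M), ClearBand→Band G ($966M), OrbitCom→Band C ($586M), AzureWave→Band A ($661M) — total 675+966+586+661 = $2888M.
Next-best assignment: Meridian→Band C, ClearBand→Band G, OrbitCom→Band F, AzureWave→Band A = $2792M.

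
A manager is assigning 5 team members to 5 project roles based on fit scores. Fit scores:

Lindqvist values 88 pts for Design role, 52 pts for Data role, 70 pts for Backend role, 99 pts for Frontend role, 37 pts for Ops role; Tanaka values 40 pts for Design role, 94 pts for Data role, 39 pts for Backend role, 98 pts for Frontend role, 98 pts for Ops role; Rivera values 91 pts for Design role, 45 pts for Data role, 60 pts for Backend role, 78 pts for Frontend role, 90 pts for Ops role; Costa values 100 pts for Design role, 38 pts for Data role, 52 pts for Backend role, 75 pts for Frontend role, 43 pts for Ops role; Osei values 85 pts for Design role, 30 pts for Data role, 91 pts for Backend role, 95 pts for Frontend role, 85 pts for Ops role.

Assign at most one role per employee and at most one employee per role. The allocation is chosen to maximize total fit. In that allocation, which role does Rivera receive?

Optimal: Lindqvist→Frontend role (99 pts), Tanaka→Data role (94 pts), Rivera→Ops role (90 pts), Costa→Design role (100 pts), Osei→Backend role (91 pts) — total 99+94+90+100+91 = 474 pts.
Max-entry greedy (repeatedly take the single best remaining cell) gives 433 pts, worse by 41.
Swapping Osei↔Costa (Osei→Design role 85 pts, Costa→Backend role 52 pts) loses 54.
Rivera's own top role is Design role (91 pts), but forcing Rivera→Design role and reassigning the rest optimally gives only 421 pts — worse by 53.

Rivera receives Ops role.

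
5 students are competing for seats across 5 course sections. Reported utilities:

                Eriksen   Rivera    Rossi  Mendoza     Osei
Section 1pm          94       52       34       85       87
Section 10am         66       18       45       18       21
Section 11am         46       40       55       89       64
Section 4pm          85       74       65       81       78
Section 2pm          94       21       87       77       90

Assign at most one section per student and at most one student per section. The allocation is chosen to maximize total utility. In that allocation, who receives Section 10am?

Optimal: Eriksen→Section 10am (66 points), Rivera→Section 4pm (74 points), Rossi→Section 2pm (87 points), Mendoza→Section 11am (89 points), Osei→Section 1pm (87 points) — total 66+74+87+89+87 = 403 points.
Max-entry greedy (repeatedly take the single best remaining cell) gives 392 points, worse by 11.
Next-best assignment: Eriksen→Section 1pm, Rivera→Section 4pm, Rossi→Section 10am, Mendoza→Section 11am, Osei→Section 2pm = 392 points.
Swapping Osei↔Mendoza (Osei→Section 11am 64 points, Mendoza→Section 1pm 85 points) loses 27.
No other one-to-one assignment exceeds 403 points.
Eriksen's own top section is Section 1pm (94 points), but forcing Eriksen→Section 1pm and reassigning the rest optimally gives only 392 points — worse by 11.

Eriksen receives Section 10am.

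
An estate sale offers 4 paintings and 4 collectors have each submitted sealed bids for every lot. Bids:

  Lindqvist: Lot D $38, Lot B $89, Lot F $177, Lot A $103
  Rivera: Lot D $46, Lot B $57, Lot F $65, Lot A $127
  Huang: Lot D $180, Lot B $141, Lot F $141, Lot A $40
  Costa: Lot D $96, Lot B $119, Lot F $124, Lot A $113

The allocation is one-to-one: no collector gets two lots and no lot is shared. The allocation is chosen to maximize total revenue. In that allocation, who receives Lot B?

Costa receives Lot B.

Optimal: Lindqvist→Lot F ($177), Rivera→Lot A ($127), Huang→Lot D ($180), Costa→Lot B ($119) — total 177+127+180+119 = $603.
Costa's own top lot is Lot F ($124), but forcing Costa→Lot F and reassigning the rest optimally gives only $520 — worse by 83.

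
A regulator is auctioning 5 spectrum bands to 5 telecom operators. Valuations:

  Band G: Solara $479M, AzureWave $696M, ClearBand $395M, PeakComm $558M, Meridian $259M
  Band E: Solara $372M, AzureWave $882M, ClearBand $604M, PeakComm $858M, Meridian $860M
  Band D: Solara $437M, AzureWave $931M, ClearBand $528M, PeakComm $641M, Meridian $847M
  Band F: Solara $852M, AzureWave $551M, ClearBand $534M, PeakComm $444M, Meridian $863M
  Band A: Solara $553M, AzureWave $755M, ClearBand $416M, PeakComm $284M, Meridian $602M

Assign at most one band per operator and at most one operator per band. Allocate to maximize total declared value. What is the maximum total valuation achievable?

Optimal: Solara→Band F ($852M), AzureWave→Band A ($755M), ClearBand→Band G ($395M), PeakComm→Band E ($858M), Meridian→Band D ($847M) — total 852+755+395+858+847 = $3707M.
Row-greedy (each operator in turn takes its best remaining band) gives $3547M, worse by 160.
Next-best assignment: Solara→Band F, AzureWave→Band G, ClearBand→Band A, PeakComm→Band E, Meridian→Band D = $3669M.
No other one-to-one assignment exceeds $3707M.

Max total: $3707M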